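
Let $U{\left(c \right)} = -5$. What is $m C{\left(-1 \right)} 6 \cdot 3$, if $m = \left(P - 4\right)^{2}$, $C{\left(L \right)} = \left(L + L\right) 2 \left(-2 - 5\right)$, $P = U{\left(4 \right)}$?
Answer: $40824$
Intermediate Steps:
$P = -5$
$C{\left(L \right)} = - 28 L$ ($C{\left(L \right)} = 2 L 2 \left(-7\right) = 4 L \left(-7\right) = - 28 L$)
$m = 81$ ($m = \left(-5 - 4\right)^{2} = \left(-9\right)^{2} = 81$)
$m C{\left(-1 \right)} 6 \cdot 3 = 81 \left(\left(-28\right) \left(-1\right)\right) 6 \cdot 3 = 81 \cdot 28 \cdot 18 = 2268 \cdot 18 = 40824$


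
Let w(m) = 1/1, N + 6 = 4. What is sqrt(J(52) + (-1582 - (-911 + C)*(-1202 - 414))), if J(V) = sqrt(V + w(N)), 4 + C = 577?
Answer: sqrt(-547790 + sqrt(53)) ≈ 740.12*I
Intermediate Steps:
N = -2 (N = -6 + 4 = -2)
C = 573 (C = -4 + 577 = 573)
w(m) = 1
J(V) = sqrt(1 + V) (J(V) = sqrt(V + 1) = sqrt(1 + V))
sqrt(J(52) + (-1582 - (-911 + C)*(-1202 - 414))) = sqrt(sqrt(1 + 52) + (-1582 - (-911 + 573)*(-1202 - 414))) = sqrt(sqrt(53) + (-1582 - (-338)*(-1616))) = sqrt(sqrt(53) + (-1582 - 1*546208)) = sqrt(sqrt(53) + (-1582 - 546208)) = sqrt(sqrt(53) - 547790) = sqrt(-547790 + sqrt(53))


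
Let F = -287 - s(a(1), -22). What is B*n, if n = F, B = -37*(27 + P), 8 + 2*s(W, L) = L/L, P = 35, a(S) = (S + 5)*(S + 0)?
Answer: 650349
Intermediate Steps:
a(S) = S*(5 + S) (a(S) = (5 + S)*S = S*(5 + S))
s(W, L) = -7/2 (s(W, L) = -4 + (L/L)/2 = -4 + (½)*1 = -4 + ½ = -7/2)
F = -567/2 (F = -287 - 1*(-7/2) = -287 + 7/2 = -567/2 ≈ -283.50)
B = -2294 (B = -37*(27 + 35) = -37*62 = -2294)
n = -567/2 ≈ -283.50
B*n = -2294*(-567/2) = 650349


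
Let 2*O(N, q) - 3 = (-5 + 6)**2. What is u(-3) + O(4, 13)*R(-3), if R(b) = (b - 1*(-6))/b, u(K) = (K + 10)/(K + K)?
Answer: -19/6 ≈ -3.1667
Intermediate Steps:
u(K) = (10 + K)/(2*K) (u(K) = (10 + K)/((2*K)) = (10 + K)*(1/(2*K)) = (10 + K)/(2*K))
O(N, q) = 2 (O(N, q) = 3/2 + (-5 + 6)**2/2 = 3/2 + (1/2)*1**2 = 3/2 + (1/2)*1 = 3/2 + 1/2 = 2)
R(b) = (6 + b)/b (R(b) = (b + 6)/b = (6 + b)/b)
u(-3) + O(4, 13)*R(-3) = (1/2)*(10 - 3)/(-3) + 2*((6 - 3)/(-3)) = (1/2)*(-1/3)*7 + 2*(-1/3*3) = -7/6 + 2*(-1) = -7/6 - 2 = -19/6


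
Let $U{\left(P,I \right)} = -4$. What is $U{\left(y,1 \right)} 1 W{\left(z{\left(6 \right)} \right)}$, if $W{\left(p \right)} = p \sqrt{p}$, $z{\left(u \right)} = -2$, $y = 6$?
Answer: $8 i \sqrt{2} \approx 11.314 i$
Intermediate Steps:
$W{\left(p \right)} = p^{\frac{3}{2}}$
$U{\left(y,1 \right)} 1 W{\left(z{\left(6 \right)} \right)} = \left(-4\right) 1 \left(-2\right)^{\frac{3}{2}} = - 4 \left(- 2 i \sqrt{2}\right) = 8 i \sqrt{2}$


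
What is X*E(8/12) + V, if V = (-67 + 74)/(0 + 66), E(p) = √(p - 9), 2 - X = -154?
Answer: 7/66 + 260*I*√3 ≈ 0.10606 + 450.33*I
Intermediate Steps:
X = 156 (X = 2 - 1*(-154) = 2 + 154 = 156)
E(p) = √(-9 + p)
V = 7/66 ≈ 0.10606
X*E(8/12) + V = 156*√(-9 + 8/12) + 7/66 = 156*√(-9 + 8*(1/12)) + 7/66 = 156*√(-9 + ⅔) + 7/66 = 156*√(-25/3) + 7/66 = 156*(5*I*√3/3) + 7/66 = 260*I*√3 + 7/66 = 7/66 + 260*I*√3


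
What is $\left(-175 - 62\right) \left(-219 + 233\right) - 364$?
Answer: $-3682$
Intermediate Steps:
$\left(-175 - 62\right) \left(-219 + 233\right) - 364 = \left(-237\right) 14 - 364 = -3318 - 364 = -3682$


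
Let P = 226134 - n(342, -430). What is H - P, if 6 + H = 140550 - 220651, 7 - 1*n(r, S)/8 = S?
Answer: -302745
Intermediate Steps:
n(r, S) = 56 - 8*S
H = -80107 (H = -6 + (140550 - 220651) = -6 - 80101 = -80107)
P = 222638 (P = 226134 - (56 - 8*(-430)) = 226134 - (56 + 3440) = 226134 - 1*3496 = 226134 - 3496 = 222638)
H - P = -80107 - 1*222638 = -80107 - 222638 = -302745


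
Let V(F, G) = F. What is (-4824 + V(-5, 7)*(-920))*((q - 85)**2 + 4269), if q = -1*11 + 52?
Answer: -1389920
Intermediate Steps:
q = 41 (q = -11 + 52 = 41)
(-4824 + V(-5, 7)*(-920))*((q - 85)**2 + 4269) = (-4824 - 5*(-920))*((41 - 85)**2 + 4269) = (-4824 + 4600)*((-44)**2 + 4269) = -224*(1936 + 4269) = -224*6205 = -1389920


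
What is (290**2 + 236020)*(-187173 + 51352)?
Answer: -43479018520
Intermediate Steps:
(290**2 + 236020)*(-187173 + 51352) = (84100 + 236020)*(-135821) = 320120*(-135821) = -43479018520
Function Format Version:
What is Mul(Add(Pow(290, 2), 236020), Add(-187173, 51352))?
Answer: -43479018520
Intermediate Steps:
Mul(Add(Pow(290, 2), 236020), Add(-187173, 51352)) = Mul(Add(84100, 236020), -135821) = Mul(320120, -135821) = -43479018520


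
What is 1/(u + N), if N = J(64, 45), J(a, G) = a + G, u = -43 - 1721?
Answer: -1/1655 ≈ -0.00060423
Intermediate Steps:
u = -1764
J(a, G) = G + a
N = 109 (N = 45 + 64 = 109)
1/(u + N) = 1/(-1764 + 109) = 1/(-1655) = -1/1655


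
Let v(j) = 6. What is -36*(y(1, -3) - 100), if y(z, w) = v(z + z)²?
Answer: 2304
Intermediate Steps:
y(z, w) = 36 (y(z, w) = 6² = 36)
-36*(y(1, -3) - 100) = -36*(36 - 100) = -36*(-64) = 2304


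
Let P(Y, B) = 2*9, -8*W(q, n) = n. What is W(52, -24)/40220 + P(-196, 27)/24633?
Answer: 88651/110082140 ≈ 0.00080532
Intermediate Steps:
W(q, n) = -n/8
P(Y, B) = 18
W(52, -24)/40220 + P(-196, 27)/24633 = -1/8*(-24)/40220 + 18/24633 = 3*(1/40220) + 18*(1/24633) = 3/40220 + 2/2737 = 88651/110082140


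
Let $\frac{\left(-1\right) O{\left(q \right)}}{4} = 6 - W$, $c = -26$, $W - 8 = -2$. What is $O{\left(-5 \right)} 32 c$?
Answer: $0$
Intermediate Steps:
$W = 6$ ($W = 8 - 2 = 6$)
$O{\left(q \right)} = 0$ ($O{\left(q \right)} = - 4 \left(6 - 6\right) = \left(-4\right) 0 = 0$)
$O{\left(-5 \right)} 32 c = 0 \cdot 32 \left(-26\right) = 0 \left(-26\right) = 0$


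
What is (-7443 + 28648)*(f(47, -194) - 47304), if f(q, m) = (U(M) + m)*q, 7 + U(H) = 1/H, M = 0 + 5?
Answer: -1203205628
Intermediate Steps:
M = 5
U(H) = -7 + 1/H
f(q, m) = q*(-34/5 + m) (f(q, m) = ((-7 + 1/5) + m)*q = ((-7 + ⅕) + m)*q = (-34/5 + m)*q = q*(-34/5 + m))
(-7443 + 28648)*(f(47, -194) - 47304) = (-7443 + 28648)*((⅕)*47*(-34 + 5*(-194)) - 47304) = 21205*((⅕)*47*(-34 - 970) - 47304) = 21205*((⅕)*47*(-1004) - 47304) = 21205*(-47188/5 - 47304) = 21205*(-283708/5) = -1203205628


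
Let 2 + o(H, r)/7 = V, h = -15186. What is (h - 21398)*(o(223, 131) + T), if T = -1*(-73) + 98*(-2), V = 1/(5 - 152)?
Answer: 105288752/21 ≈ 5.0138e+6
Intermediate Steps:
V = -1/147 (V = 1/(-147) = -1/147 ≈ -0.0068027)
o(H, r) = -295/21 (o(H, r) = -14 + 7*(-1/147) = -14 - 1/21 = -295/21)
T = -123 (T = 73 - 196 = -123)
(h - 21398)*(o(223, 131) + T) = (-15186 - 21398)*(-295/21 - 123) = -36584*(-2878/21) = 105288752/21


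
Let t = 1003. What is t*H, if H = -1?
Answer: -1003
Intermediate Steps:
t*H = 1003*(-1) = -1003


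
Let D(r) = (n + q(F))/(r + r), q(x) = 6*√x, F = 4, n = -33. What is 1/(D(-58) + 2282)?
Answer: 116/264733 ≈ 0.00043818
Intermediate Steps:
D(r) = -21/(2*r) (D(r) = (-33 + 6*√4)/(r + r) = (-33 + 6*2)/((2*r)) = (-33 + 12)*(1/(2*r)) = -21/(2*r))
1/(D(-58) + 2282) = 1/(-21/2/(-58) + 2282) = 1/(-21/2*(-1/58) + 2282) = 1/(21/116 + 2282) = 1/(264733/116) = 116/264733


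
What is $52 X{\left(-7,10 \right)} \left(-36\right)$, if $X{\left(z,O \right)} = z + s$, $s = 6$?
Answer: $1872$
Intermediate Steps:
$X{\left(z,O \right)} = 6 + z$ ($X{\left(z,O \right)} = z + 6 = 6 + z$)
$52 X{\left(-7,10 \right)} \left(-36\right) = 52 \left(6 - 7\right) \left(-36\right) = 52 \left(-1\right) \left(-36\right) = \left(-52\right) \left(-36\right) = 1872$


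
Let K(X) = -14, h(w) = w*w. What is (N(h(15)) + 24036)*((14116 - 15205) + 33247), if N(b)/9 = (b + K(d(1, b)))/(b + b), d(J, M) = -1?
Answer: 19327134869/25 ≈ 7.7309e+8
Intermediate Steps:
h(w) = w²
N(b) = 9*(-14 + b)/(2*b) (N(b) = 9*((b - 14)/(b + b)) = 9*((-14 + b)/((2*b))) = 9*((-14 + b)*(1/(2*b))) = 9*((-14 + b)/(2*b)) = 9*(-14 + b)/(2*b))
(N(h(15)) + 24036)*((14116 - 15205) + 33247) = ((9/2 - 63/(15²)) + 24036)*((14116 - 15205) + 33247) = ((9/2 - 63/225) + 24036)*(-1089 + 33247) = ((9/2 - 63*1/225) + 24036)*32158 = ((9/2 - 7/25) + 24036)*32158 = (211/50 + 24036)*32158 = (1202011/50)*32158 = 19327134869/25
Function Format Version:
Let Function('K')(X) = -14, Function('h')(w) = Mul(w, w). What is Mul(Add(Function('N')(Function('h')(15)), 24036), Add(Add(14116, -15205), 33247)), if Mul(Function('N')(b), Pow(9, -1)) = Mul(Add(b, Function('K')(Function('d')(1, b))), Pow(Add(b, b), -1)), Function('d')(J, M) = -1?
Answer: Rational(19327134869, 25) ≈ 7.7309e+8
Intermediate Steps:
Function('h')(w) = Pow(w, 2)
Function('N')(b) = Mul(Rational(9, 2), Pow(b, -1), Add(-14, b)) (Function('N')(b) = Mul(9, Mul(Add(b, -14), Pow(Add(b, b), -1))) = Mul(9, Mul(Add(-14, b), Pow(Mul(2, b), -1))) = Mul(9, Mul(Add(-14, b), Mul(Rational(1, 2), Pow(b, -1)))) = Mul(9, Mul(Rational(1, 2), Pow(b, -1), Add(-14, b))) = Mul(Rational(9, 2), Pow(b, -1), Add(-14, b)))
Mul(Add(Function('N')(Function('h')(15)), 24036), Add(Add(14116, -15205), 33247)) = Mul(Add(Add(Rational(9, 2), Mul(-63, Pow(Pow(15, 2), -1))), 24036), Add(Add(14116, -15205), 33247)) = Mul(Add(Add(Rational(9, 2), Mul(-63, Pow(225, -1))), 24036), Add(-1089, 33247)) = Mul(Add(Add(Rational(9, 2), Mul(-63, Rational(1, 225))), 24036), 32158) = Mul(Add(Add(Rational(9, 2), Rational(-7, 25)), 24036), 32158) = Mul(Add(Rational(211, 50), 24036), 32158) = Mul(Rational(1202011, 50), 32158) = Rational(19327134869, 25)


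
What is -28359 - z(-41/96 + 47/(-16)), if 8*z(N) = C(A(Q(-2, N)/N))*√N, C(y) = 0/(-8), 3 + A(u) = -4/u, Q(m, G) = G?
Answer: -28359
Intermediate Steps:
A(u) = -3 - 4/u
C(y) = 0 (C(y) = 0*(-⅛) = 0)
z(N) = 0 (z(N) = (0*√N)/8 = (⅛)*0 = 0)
-28359 - z(-41/96 + 47/(-16)) = -28359 - 1*0 = -28359 + 0 = -28359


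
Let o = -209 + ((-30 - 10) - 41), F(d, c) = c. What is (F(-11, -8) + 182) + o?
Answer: -116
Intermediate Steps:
o = -290 (o = -209 + (-40 - 41) = -209 - 81 = -290)
(F(-11, -8) + 182) + o = (-8 + 182) - 290 = 174 - 290 = -116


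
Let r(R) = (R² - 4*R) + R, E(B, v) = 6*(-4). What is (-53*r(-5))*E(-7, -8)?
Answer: 50880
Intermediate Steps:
E(B, v) = -24
r(R) = R² - 3*R
(-53*r(-5))*E(-7, -8) = -(-265)*(-3 - 5)*(-24) = -(-265)*(-8)*(-24) = -53*40*(-24) = -2120*(-24) = 50880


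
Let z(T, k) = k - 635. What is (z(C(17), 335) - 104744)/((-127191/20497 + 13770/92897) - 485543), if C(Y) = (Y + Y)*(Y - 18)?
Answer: 50003827694149/231134680602481 ≈ 0.21634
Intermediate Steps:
C(Y) = 2*Y*(-18 + Y) (C(Y) = (2*Y)*(-18 + Y) = 2*Y*(-18 + Y))
z(T, k) = -635 + k
(z(C(17), 335) - 104744)/((-127191/20497 + 13770/92897) - 485543) = ((-635 + 335) - 104744)/((-127191/20497 + 13770/92897) - 485543) = (-300 - 104744)/((-127191*1/20497 + 13770*(1/92897)) - 485543) = -105044/((-127191/20497 + 13770/92897) - 485543) = -105044/(-11533418637/1904109809 - 485543) = -105044/(-924538722409924/1904109809) = -105044*(-1904109809/924538722409924) = 50003827694149/231134680602481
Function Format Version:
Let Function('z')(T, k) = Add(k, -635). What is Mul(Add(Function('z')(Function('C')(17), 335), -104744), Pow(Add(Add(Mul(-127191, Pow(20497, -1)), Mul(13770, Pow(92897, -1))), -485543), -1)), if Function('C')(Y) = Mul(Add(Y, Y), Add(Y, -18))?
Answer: Rational(50003827694149, 231134680602481) ≈ 0.21634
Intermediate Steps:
Function('C')(Y) = Mul(2, Y, Add(-18, Y)) (Function('C')(Y) = Mul(Mul(2, Y), Add(-18, Y)) = Mul(2, Y, Add(-18, Y)))
Function('z')(T, k) = Add(-635, k)
Mul(Add(Function('z')(Function('C')(17), 335), -104744), Pow(Add(Add(Mul(-127191, Pow(20497, -1)), Mul(13770, Pow(92897, -1))), -485543), -1)) = Mul(Add(Add(-635, 335), -104744), Pow(Add(Add(Mul(-127191, Pow(20497, -1)), Mul(13770, Pow(92897, -1))), -485543), -1)) = Mul(Add(-300, -104744), Pow(Add(Add(Mul(-127191, Rational(1, 20497)), Mul(13770, Rational(1, 92897))), -485543), -1)) = Mul(-105044, Pow(Add(Add(Rational(-127191, 20497), Rational(13770, 92897)), -485543), -1)) = Mul(-105044, Pow(Add(Rational(-11533418637, 1904109809), -485543), -1)) = Mul(-105044, Pow(Rational(-924538722409924, 1904109809), -1)) = Mul(-105044, Rational(-1904109809, 924538722409924)) = Rational(50003827694149, 231134680602481)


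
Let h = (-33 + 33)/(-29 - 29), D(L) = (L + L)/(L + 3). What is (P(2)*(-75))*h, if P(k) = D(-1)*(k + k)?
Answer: 0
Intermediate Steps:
D(L) = 2*L/(3 + L) (D(L) = (2*L)/(3 + L) = 2*L/(3 + L))
P(k) = -2*k (P(k) = (2*(-1)/(3 - 1))*(k + k) = (2*(-1)/2)*(2*k) = (2*(-1)*(½))*(2*k) = -2*k)
h = 0 (h = 0/(-58) = 0*(-1/58) = 0)
(P(2)*(-75))*h = (-2*2*(-75))*0 = -4*(-75)*0 = 300*0 = 0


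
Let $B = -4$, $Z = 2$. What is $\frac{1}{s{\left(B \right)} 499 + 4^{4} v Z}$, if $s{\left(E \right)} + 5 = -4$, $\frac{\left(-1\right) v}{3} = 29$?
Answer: $- \frac{1}{49035} \approx -2.0394 \cdot 10^{-5}$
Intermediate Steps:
$v = -87$ ($v = \left(-3\right) 29 = -87$)
$s{\left(E \right)} = -9$ ($s{\left(E \right)} = -5 - 4 = -9$)
$\frac{1}{s{\left(B \right)} 499 + 4^{4} v Z} = \frac{1}{\left(-9\right) 499 + 4^{4} \left(-87\right) 2} = \frac{1}{-4491 + 256 \left(-87\right) 2} = \frac{1}{-4491 - 44544} = \frac{1}{-49035} = - \frac{1}{49035}$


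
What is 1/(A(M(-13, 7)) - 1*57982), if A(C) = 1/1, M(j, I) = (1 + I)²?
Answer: -1/57981 ≈ -1.7247e-5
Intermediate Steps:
A(C) = 1
1/(A(M(-13, 7)) - 1*57982) = 1/(1 - 1*57982) = 1/(1 - 57982) = 1/(-57981) = -1/57981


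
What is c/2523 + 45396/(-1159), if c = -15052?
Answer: -131979376/2924157 ≈ -45.134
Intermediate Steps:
c/2523 + 45396/(-1159) = -15052/2523 + 45396/(-1159) = -15052*1/2523 + 45396*(-1/1159) = -15052/2523 - 45396/1159 = -131979376/2924157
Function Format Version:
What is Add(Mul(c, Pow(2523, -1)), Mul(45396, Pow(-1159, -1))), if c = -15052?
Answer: Rational(-131979376, 2924157) ≈ -45.134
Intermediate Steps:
Add(Mul(c, Pow(2523, -1)), Mul(45396, Pow(-1159, -1))) = Add(Mul(-15052, Pow(2523, -1)), Mul(45396, Pow(-1159, -1))) = Add(Mul(-15052, Rational(1, 2523)), Mul(45396, Rational(-1, 1159))) = Add(Rational(-15052, 2523), Rational(-45396, 1159)) = Rational(-131979376, 2924157)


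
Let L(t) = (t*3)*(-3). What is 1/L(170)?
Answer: -1/1530 ≈ -0.00065359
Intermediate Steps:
L(t) = -9*t (L(t) = (3*t)*(-3) = -9*t)
1/L(170) = 1/(-9*170) = 1/(-1530) = -1/1530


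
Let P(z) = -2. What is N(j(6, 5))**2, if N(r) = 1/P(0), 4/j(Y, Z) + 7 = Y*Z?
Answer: 1/4 ≈ 0.25000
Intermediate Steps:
j(Y, Z) = 4/(-7 + Y*Z)
N(r) = -1/2 (N(r) = 1/(-2) = -1/2)
N(j(6, 5))**2 = (-1/2)**2 = 1/4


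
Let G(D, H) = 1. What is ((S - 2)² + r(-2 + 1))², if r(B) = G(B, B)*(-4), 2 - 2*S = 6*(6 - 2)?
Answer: 27225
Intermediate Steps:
S = -11 (S = 1 - 3*(6 - 2) = 1 - 3*4 = 1 - ½*24 = 1 - 12 = -11)
r(B) = -4 (r(B) = 1*(-4) = -4)
((S - 2)² + r(-2 + 1))² = ((-11 - 2)² - 4)² = ((-13)² - 4)² = (169 - 4)² = 165² = 27225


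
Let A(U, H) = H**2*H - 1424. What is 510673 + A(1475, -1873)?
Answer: -6570216368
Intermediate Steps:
A(U, H) = -1424 + H**3 (A(U, H) = H**3 - 1424 = -1424 + H**3)
510673 + A(1475, -1873) = 510673 + (-1424 + (-1873)**3) = 510673 + (-1424 - 6570725617) = 510673 - 6570727041 = -6570216368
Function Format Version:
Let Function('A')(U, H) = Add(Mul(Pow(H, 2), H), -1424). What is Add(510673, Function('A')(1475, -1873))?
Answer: -6570216368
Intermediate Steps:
Function('A')(U, H) = Add(-1424, Pow(H, 3)) (Function('A')(U, H) = Add(Pow(H, 3), -1424) = Add(-1424, Pow(H, 3)))
Add(510673, Function('A')(1475, -1873)) = Add(510673, Add(-1424, Pow(-1873, 3))) = Add(510673, Add(-1424, -6570725617)) = Add(510673, -6570727041) = -6570216368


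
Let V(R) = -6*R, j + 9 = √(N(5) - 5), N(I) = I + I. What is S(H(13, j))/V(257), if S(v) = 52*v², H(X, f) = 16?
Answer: -6656/771 ≈ -8.6329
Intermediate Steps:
N(I) = 2*I
j = -9 + √5 (j = -9 + √(2*5 - 5) = -9 + √(10 - 5) = -9 + √5 ≈ -6.7639)
S(H(13, j))/V(257) = (52*16²)/((-6*257)) = (52*256)/(-1542) = 13312*(-1/1542) = -6656/771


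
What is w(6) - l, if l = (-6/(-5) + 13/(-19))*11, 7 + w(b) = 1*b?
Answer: -634/95 ≈ -6.6737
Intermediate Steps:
w(b) = -7 + b (w(b) = -7 + 1*b = -7 + b)
l = 539/95 (l = (-6*(-⅕) + 13*(-1/19))*11 = (6/5 - 13/19)*11 = (49/95)*11 = 539/95 ≈ 5.6737)
w(6) - l = (-7 + 6) - 1*539/95 = -1 - 539/95 = -634/95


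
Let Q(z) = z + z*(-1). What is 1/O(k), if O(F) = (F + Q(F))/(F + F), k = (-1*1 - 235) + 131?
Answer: 2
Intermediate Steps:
Q(z) = 0 (Q(z) = z - z = 0)
k = -105 (k = (-1 - 235) + 131 = -236 + 131 = -105)
O(F) = ½ (O(F) = (F + 0)/(F + F) = F/((2*F)) = F*(1/(2*F)) = ½)
1/O(k) = 1/(½) = 2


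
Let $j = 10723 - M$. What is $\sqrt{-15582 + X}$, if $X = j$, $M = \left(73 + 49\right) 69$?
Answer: $i \sqrt{13277} \approx 115.23 i$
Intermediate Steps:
$M = 8418$ ($M = 122 \cdot 69 = 8418$)
$j = 2305$ ($j = 10723 - 8418 = 2305$)
$X = 2305$
$\sqrt{-15582 + X} = \sqrt{-15582 + 2305} = \sqrt{-13277} = i \sqrt{13277}$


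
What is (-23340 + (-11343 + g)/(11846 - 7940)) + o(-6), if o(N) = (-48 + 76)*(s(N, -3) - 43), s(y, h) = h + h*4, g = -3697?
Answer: -48762212/1953 ≈ -24968.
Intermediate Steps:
s(y, h) = 5*h (s(y, h) = h + 4*h = 5*h)
o(N) = -1624 (o(N) = (-48 + 76)*(5*(-3) - 43) = 28*(-15 - 43) = 28*(-58) = -1624)
(-23340 + (-11343 + g)/(11846 - 7940)) + o(-6) = (-23340 + (-11343 - 3697)/(11846 - 7940)) - 1624 = (-23340 - 15040/3906) - 1624 = (-23340 - 15040*1/3906) - 1624 = (-23340 - 7520/1953) - 1624 = -45590540/1953 - 1624 = -48762212/1953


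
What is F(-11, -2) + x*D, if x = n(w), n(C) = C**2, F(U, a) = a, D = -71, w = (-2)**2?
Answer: -1138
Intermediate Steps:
w = 4
x = 16 (x = 4**2 = 16)
F(-11, -2) + x*D = -2 + 16*(-71) = -2 - 1136 = -1138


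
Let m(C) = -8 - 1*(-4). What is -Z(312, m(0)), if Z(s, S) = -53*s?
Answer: 16536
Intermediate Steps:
m(C) = -4 (m(C) = -8 + 4 = -4)
-Z(312, m(0)) = -(-53)*312 = -1*(-16536) = 16536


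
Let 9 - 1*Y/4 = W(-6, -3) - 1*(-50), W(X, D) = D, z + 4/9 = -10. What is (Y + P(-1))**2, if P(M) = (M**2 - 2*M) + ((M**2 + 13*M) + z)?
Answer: 2380849/81 ≈ 29393.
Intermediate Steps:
z = -94/9 (z = -4/9 - 10 = -94/9 ≈ -10.444)
Y = -152 (Y = 36 - 4*(-3 - 1*(-50)) = 36 - 4*(-3 + 50) = 36 - 4*47 = 36 - 188 = -152)
P(M) = -94/9 + 2*M**2 + 11*M (P(M) = (M**2 - 2*M) + ((M**2 + 13*M) - 94/9) = (M**2 - 2*M) + (-94/9 + M**2 + 13*M) = -94/9 + 2*M**2 + 11*M)
(Y + P(-1))**2 = (-152 + (-94/9 + 2*(-1)**2 + 11*(-1)))**2 = (-152 + (-94/9 + 2*1 - 11))**2 = (-152 + (-94/9 + 2 - 11))**2 = (-152 - 175/9)**2 = (-1543/9)**2 = 2380849/81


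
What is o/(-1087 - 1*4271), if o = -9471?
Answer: 3157/1786 ≈ 1.7676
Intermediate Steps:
o/(-1087 - 1*4271) = -9471/(-1087 - 1*4271) = -9471/(-1087 - 4271) = -9471/(-5358) = -9471*(-1/5358) = 3157/1786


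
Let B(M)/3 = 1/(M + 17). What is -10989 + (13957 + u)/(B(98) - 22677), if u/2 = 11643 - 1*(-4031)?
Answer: -2204838131/200604 ≈ -10991.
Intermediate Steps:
B(M) = 3/(17 + M) (B(M) = 3/(M + 17) = 3/(17 + M))
u = 31348 (u = 2*(11643 - 1*(-4031)) = 2*(11643 + 4031) = 2*15674 = 31348)
-10989 + (13957 + u)/(B(98) - 22677) = -10989 + (13957 + 31348)/(3/(17 + 98) - 22677) = -10989 + 45305/(3/115 - 22677) = -10989 + 45305/(-2607852/115) = -10989 + 45305*(-115/2607852) = -10989 - 400775/200604 = -2204838131/200604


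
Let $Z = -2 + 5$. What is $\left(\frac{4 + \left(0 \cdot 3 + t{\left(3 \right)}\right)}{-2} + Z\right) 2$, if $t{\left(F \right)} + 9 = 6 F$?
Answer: $-7$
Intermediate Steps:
$t{\left(F \right)} = -9 + 6 F$
$Z = 3$
$\left(\frac{4 + \left(0 \cdot 3 + t{\left(3 \right)}\right)}{-2} + Z\right) 2 = \left(\frac{4 + \left(0 \cdot 3 + \left(-9 + 6 \cdot 3\right)\right)}{-2} + 3\right) 2 = \left(\left(4 + \left(0 + \left(-9 + 18\right)\right)\right) \left(- \frac{1}{2}\right) + 3\right) 2 = \left(\left(4 + \left(0 + 9\right)\right) \left(- \frac{1}{2}\right) + 3\right) 2 = \left(\left(4 + 9\right) \left(- \frac{1}{2}\right) + 3\right) 2 = \left(13 \left(- \frac{1}{2}\right) + 3\right) 2 = \left(- \frac{13}{2} + 3\right) 2 = \left(- \frac{7}{2}\right) 2 = -7$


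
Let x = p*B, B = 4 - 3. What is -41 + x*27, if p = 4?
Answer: 67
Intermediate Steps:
B = 1
x = 4 (x = 4*1 = 4)
-41 + x*27 = -41 + 4*27 = -41 + 108 = 67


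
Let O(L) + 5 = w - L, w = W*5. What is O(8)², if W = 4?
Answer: 49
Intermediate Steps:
w = 20 (w = 4*5 = 20)
O(L) = 15 - L (O(L) = -5 + (20 - L) = 15 - L)
O(8)² = (15 - 1*8)² = (15 - 8)² = 7² = 49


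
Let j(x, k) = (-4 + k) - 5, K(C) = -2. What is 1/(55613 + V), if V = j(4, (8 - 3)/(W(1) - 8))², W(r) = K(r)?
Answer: 4/222813 ≈ 1.7952e-5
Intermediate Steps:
W(r) = -2
j(x, k) = -9 + k
V = 361/4 (V = (-9 + (8 - 3)/(-2 - 8))² = (-9 + 5/(-10))² = (-9 + 5*(-⅒))² = (-9 - ½)² = (-19/2)² = 361/4 ≈ 90.250)
1/(55613 + V) = 1/(55613 + 361/4) = 1/(222813/4) = 4/222813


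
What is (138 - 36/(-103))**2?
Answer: 203062500/10609 ≈ 19141.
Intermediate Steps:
(138 - 36/(-103))**2 = (138 - 36*(-1/103))**2 = (138 + 36/103)**2 = (14250/103)**2 = 203062500/10609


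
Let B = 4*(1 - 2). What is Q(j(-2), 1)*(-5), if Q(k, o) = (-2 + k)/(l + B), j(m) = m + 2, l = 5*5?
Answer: 10/21 ≈ 0.47619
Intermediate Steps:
l = 25
j(m) = 2 + m
B = -4 (B = 4*(-1) = -4)
Q(k, o) = -2/21 + k/21 (Q(k, o) = (-2 + k)/(25 - 4) = (-2 + k)/21 = (-2 + k)*(1/21) = -2/21 + k/21)
Q(j(-2), 1)*(-5) = (-2/21 + (2 - 2)/21)*(-5) = (-2/21 + (1/21)*0)*(-5) = (-2/21 + 0)*(-5) = -2/21*(-5) = 10/21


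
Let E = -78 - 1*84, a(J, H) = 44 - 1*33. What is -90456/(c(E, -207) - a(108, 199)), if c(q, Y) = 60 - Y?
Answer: -11307/32 ≈ -353.34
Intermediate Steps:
a(J, H) = 11 (a(J, H) = 44 - 33 = 11)
E = -162 (E = -78 - 84 = -162)
-90456/(c(E, -207) - a(108, 199)) = -90456/((60 - 1*(-207)) - 1*11) = -90456/((60 + 207) - 11) = -90456/(267 - 11) = -90456/256 = -90456*1/256 = -11307/32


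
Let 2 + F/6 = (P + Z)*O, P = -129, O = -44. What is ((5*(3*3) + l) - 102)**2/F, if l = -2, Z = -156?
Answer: 3481/75228 ≈ 0.046273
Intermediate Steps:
F = 75228 (F = -12 + 6*((-129 - 156)*(-44)) = -12 + 6*(-285*(-44)) = -12 + 6*12540 = -12 + 75240 = 75228)
((5*(3*3) + l) - 102)**2/F = ((5*(3*3) - 2) - 102)**2/75228 = ((5*9 - 2) - 102)**2*(1/75228) = ((45 - 2) - 102)**2*(1/75228) = (43 - 102)**2*(1/75228) = (-59)**2*(1/75228) = 3481*(1/75228) = 3481/75228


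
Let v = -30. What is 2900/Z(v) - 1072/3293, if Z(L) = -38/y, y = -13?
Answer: 62052682/62567 ≈ 991.78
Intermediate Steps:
Z(L) = 38/13 (Z(L) = -38/(-13) = -38*(-1/13) = 38/13)
2900/Z(v) - 1072/3293 = 2900/(38/13) - 1072/3293 = 2900*(13/38) - 1072*1/3293 = 18850/19 - 1072/3293 = 62052682/62567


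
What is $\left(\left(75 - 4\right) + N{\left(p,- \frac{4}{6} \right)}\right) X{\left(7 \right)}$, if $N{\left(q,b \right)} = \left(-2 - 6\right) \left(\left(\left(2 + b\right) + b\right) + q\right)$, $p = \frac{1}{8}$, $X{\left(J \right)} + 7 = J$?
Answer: $0$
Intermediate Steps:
$X{\left(J \right)} = -7 + J$
$p = \frac{1}{8} \approx 0.125$
$N{\left(q,b \right)} = -16 - 16 b - 8 q$ ($N{\left(q,b \right)} = - 8 \left(\left(2 + 2 b\right) + q\right) = - 8 \left(2 + q + 2 b\right) = -16 - 16 b - 8 q$)
$\left(\left(75 - 4\right) + N{\left(p,- \frac{4}{6} \right)}\right) X{\left(7 \right)} = \left(\left(75 - 4\right) - \left(17 + 16 \left(-4\right) \frac{1}{6}\right)\right) \left(-7 + 7\right) = \left(71 - \left(17 + 16 \left(-4\right) \frac{1}{6}\right)\right) 0 = \left(71 - \frac{19}{3}\right) 0 = \frac{194}{3} \cdot 0 = 0$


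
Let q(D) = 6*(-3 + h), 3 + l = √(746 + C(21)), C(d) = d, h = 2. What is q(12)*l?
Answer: 18 - 6*√767 ≈ -148.17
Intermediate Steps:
l = -3 + √767 (l = -3 + √(746 + 21) = -3 + √767 ≈ 24.695)
q(D) = -6 (q(D) = 6*(-3 + 2) = 6*(-1) = -6)
q(12)*l = -6*(-3 + √767) = 18 - 6*√767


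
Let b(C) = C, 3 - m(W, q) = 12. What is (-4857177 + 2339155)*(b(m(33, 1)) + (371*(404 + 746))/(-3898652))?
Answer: 22356584410849/974663 ≈ 2.2938e+7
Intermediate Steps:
m(W, q) = -9 (m(W, q) = 3 - 1*12 = 3 - 12 = -9)
(-4857177 + 2339155)*(b(m(33, 1)) + (371*(404 + 746))/(-3898652)) = (-4857177 + 2339155)*(-9 + (371*(404 + 746))/(-3898652)) = -2518022*(-9 + (371*1150)*(-1/3898652)) = -2518022*(-9 + 426650*(-1/3898652)) = -2518022*(-9 - 213325/1949326) = -2518022*(-17757259/1949326) = 22356584410849/974663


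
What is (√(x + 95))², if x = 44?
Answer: 139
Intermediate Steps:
(√(x + 95))² = (√(44 + 95))² = (√139)² = 139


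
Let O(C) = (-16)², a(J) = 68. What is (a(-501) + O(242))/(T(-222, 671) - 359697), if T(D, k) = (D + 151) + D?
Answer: -162/179995 ≈ -0.00090002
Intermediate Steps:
O(C) = 256
T(D, k) = 151 + 2*D (T(D, k) = (151 + D) + D = 151 + 2*D)
(a(-501) + O(242))/(T(-222, 671) - 359697) = (68 + 256)/((151 + 2*(-222)) - 359697) = 324/((151 - 444) - 359697) = 324/(-293 - 359697) = 324/(-359990) = 324*(-1/359990) = -162/179995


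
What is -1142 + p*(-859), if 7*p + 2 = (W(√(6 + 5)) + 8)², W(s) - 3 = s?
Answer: -119664/7 - 18898*√11/7 ≈ -26049.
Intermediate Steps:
W(s) = 3 + s
p = -2/7 + (11 + √11)²/7 (p = -2/7 + ((3 + √(6 + 5)) + 8)²/7 = -2/7 + ((3 + √11) + 8)²/7 = -2/7 + (11 + √11)²/7 ≈ 28.995)
-1142 + p*(-859) = -1142 + (130/7 + 22*√11/7)*(-859) = -1142 + (-111670/7 - 18898*√11/7) = -119664/7 - 18898*√11/7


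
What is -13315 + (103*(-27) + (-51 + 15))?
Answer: -16132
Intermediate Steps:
-13315 + (103*(-27) + (-51 + 15)) = -13315 + (-2781 - 36) = -13315 - 2817 = -16132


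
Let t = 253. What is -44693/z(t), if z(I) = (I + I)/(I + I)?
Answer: -44693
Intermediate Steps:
z(I) = 1 (z(I) = (2*I)/((2*I)) = (2*I)*(1/(2*I)) = 1)
-44693/z(t) = -44693/1 = -44693*1 = -44693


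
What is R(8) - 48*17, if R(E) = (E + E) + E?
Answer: -792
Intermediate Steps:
R(E) = 3*E (R(E) = 2*E + E = 3*E)
R(8) - 48*17 = 3*8 - 48*17 = 24 - 816 = -792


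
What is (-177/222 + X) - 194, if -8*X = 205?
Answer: -65245/296 ≈ -220.42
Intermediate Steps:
X = -205/8 (X = -⅛*205 = -205/8 ≈ -25.625)
(-177/222 + X) - 194 = (-177/222 - 205/8) - 194 = (-177*1/222 - 205/8) - 194 = (-59/74 - 205/8) - 194 = -7821/296 - 194 = -65245/296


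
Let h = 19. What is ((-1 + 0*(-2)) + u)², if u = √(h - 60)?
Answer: (1 - I*√41)² ≈ -40.0 - 12.806*I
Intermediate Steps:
u = I*√41 (u = √(19 - 60) = √(-41) = I*√41 ≈ 6.4031*I)
((-1 + 0*(-2)) + u)² = ((-1 + 0*(-2)) + I*√41)² = ((-1 + 0) + I*√41)² = (-1 + I*√41)²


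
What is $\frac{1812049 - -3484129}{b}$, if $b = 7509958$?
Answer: $\frac{2648089}{3754979} \approx 0.70522$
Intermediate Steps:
$\frac{1812049 - -3484129}{b} = \frac{1812049 - -3484129}{7509958} = \left(1812049 + 3484129\right) \frac{1}{7509958} = 5296178 \cdot \frac{1}{7509958} = \frac{2648089}{3754979}$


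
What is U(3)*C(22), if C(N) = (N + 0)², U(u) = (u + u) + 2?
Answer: 3872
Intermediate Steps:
U(u) = 2 + 2*u (U(u) = 2*u + 2 = 2 + 2*u)
C(N) = N²
U(3)*C(22) = (2 + 2*3)*22² = (2 + 6)*484 = 8*484 = 3872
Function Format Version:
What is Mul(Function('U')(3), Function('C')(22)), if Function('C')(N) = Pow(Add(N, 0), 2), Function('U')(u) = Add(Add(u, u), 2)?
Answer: 3872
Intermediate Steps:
Function('U')(u) = Add(2, Mul(2, u)) (Function('U')(u) = Add(Mul(2, u), 2) = Add(2, Mul(2, u)))
Function('C')(N) = Pow(N, 2)
Mul(Function('U')(3), Function('C')(22)) = Mul(Add(2, Mul(2, 3)), Pow(22, 2)) = Mul(Add(2, 6), 484) = Mul(8, 484) = 3872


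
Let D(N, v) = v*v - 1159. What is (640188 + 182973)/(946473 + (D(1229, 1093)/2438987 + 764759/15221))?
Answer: 985770378152337/1133502508287274 ≈ 0.86967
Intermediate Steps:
D(N, v) = -1159 + v² (D(N, v) = v² - 1159 = -1159 + v²)
(640188 + 182973)/(946473 + (D(1229, 1093)/2438987 + 764759/15221)) = (640188 + 182973)/(946473 + ((-1159 + 1093²)/2438987 + 764759/15221)) = 823161/(946473 + ((-1159 + 1194649)*(1/2438987) + 764759*(1/15221))) = 823161/(946473 + (1193490*(1/2438987) + 764759/15221)) = 823161/(946473 + (1193490/2438987 + 764759/15221)) = 823161/(946473 + 60754947433/1197542617) = 823161/(1133502508287274/1197542617) = 823161*(1197542617/1133502508287274) = 985770378152337/1133502508287274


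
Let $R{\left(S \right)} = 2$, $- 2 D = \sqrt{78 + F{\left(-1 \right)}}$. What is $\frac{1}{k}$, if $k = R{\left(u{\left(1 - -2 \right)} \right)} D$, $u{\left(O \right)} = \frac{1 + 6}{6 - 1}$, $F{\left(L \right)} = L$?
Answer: $- \frac{\sqrt{77}}{77} \approx -0.11396$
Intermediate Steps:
$u{\left(O \right)} = \frac{7}{5}$
$D = - \frac{\sqrt{77}}{2}$ ($D = - \frac{\sqrt{78 - 1}}{2} = - \frac{\sqrt{77}}{2} \approx -4.3875$)
$k = - \sqrt{77}$ ($k = 2 \left(- \frac{\sqrt{77}}{2}\right) = - \sqrt{77} \approx -8.775$)
$\frac{1}{k} = \frac{1}{\left(-1\right) \sqrt{77}} = - \frac{\sqrt{77}}{77}$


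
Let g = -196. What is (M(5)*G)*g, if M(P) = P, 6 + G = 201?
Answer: -191100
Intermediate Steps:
G = 195 (G = -6 + 201 = 195)
(M(5)*G)*g = (5*195)*(-196) = 975*(-196) = -191100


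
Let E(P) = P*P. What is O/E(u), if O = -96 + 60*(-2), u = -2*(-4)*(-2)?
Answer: -27/32 ≈ -0.84375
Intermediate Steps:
u = -16 (u = 8*(-2) = -16)
E(P) = P**2
O = -216 (O = -96 - 120 = -216)
O/E(u) = -216/((-16)**2) = -216/256 = -216*1/256 = -27/32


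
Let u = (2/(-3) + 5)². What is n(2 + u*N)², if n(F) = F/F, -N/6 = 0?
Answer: 1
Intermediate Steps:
N = 0 (N = -6*0 = 0)
u = 169/9 (u = (2*(-⅓) + 5)² = (-⅔ + 5)² = (13/3)² = 169/9 ≈ 18.778)
n(F) = 1
n(2 + u*N)² = 1² = 1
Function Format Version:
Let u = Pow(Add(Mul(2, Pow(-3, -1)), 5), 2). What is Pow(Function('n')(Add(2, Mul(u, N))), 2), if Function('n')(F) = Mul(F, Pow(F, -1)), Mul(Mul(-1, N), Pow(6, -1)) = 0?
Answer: 1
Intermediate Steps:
N = 0 (N = Mul(-6, 0) = 0)
u = Rational(169, 9) (u = Pow(Add(Mul(2, Rational(-1, 3)), 5), 2) = Pow(Add(Rational(-2, 3), 5), 2) = Pow(Rational(13, 3), 2) = Rational(169, 9) ≈ 18.778)
Function('n')(F) = 1
Pow(Function('n')(Add(2, Mul(u, N))), 2) = Pow(1, 2) = 1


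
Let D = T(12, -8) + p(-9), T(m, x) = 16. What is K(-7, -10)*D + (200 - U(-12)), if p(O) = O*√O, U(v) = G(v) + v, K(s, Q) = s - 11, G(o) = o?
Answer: -64 + 486*I ≈ -64.0 + 486.0*I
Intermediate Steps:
K(s, Q) = -11 + s
U(v) = 2*v (U(v) = v + v = 2*v)
p(O) = O^(3/2)
D = 16 - 27*I (D = 16 + (-9)^(3/2) = 16 - 27*I ≈ 16.0 - 27.0*I)
K(-7, -10)*D + (200 - U(-12)) = (-11 - 7)*(16 - 27*I) + (200 - 2*(-12)) = -18*(16 - 27*I) + (200 - 1*(-24)) = (-288 + 486*I) + (200 + 24) = (-288 + 486*I) + 224 = -64 + 486*I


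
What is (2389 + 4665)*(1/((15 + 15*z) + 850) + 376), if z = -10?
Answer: 1896404414/715 ≈ 2.6523e+6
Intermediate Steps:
(2389 + 4665)*(1/((15 + 15*z) + 850) + 376) = (2389 + 4665)*(1/((15 + 15*(-10)) + 850) + 376) = 7054*(1/((15 - 150) + 850) + 376) = 7054*(1/(-135 + 850) + 376) = 7054*(1/715 + 376) = 7054*(268841/715) = 1896404414/715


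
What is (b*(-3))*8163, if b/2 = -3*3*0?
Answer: 0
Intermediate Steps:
b = 0 (b = 2*(-3*3*0) = 2*(-9*0) = 2*0 = 0)
(b*(-3))*8163 = (0*(-3))*8163 = 0*8163 = 0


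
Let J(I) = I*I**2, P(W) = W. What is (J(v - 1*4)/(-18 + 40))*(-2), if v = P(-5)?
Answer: 729/11 ≈ 66.273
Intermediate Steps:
v = -5
J(I) = I**3
(J(v - 1*4)/(-18 + 40))*(-2) = ((-5 - 1*4)**3/(-18 + 40))*(-2) = ((-5 - 4)**3/22)*(-2) = ((1/22)*(-9)**3)*(-2) = ((1/22)*(-729))*(-2) = -729/22*(-2) = 729/11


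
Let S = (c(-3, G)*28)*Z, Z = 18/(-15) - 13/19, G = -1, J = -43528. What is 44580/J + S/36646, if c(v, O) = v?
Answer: -19318123449/18942134170 ≈ -1.0198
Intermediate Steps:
Z = -179/95 (Z = 18*(-1/15) - 13*1/19 = -6/5 - 13/19 = -179/95 ≈ -1.8842)
S = 15036/95 (S = -3*28*(-179/95) = -84*(-179/95) = 15036/95 ≈ 158.27)
44580/J + S/36646 = 44580/(-43528) + (15036/95)/36646 = 44580*(-1/43528) + (15036/95)*(1/36646) = -11145/10882 + 7518/1740685 = -19318123449/18942134170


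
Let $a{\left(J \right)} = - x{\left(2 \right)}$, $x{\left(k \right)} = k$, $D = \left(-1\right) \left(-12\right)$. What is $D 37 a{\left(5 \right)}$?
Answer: $-888$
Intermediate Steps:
$D = 12$
$a{\left(J \right)} = -2$ ($a{\left(J \right)} = \left(-1\right) 2 = -2$)
$D 37 a{\left(5 \right)} = 12 \cdot 37 \left(-2\right) = 444 \left(-2\right) = -888$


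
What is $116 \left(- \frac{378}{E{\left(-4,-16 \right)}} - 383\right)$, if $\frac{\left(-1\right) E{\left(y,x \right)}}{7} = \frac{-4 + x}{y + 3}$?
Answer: $- \frac{220574}{5} \approx -44115.0$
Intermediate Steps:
$E{\left(y,x \right)} = - \frac{7 \left(-4 + x\right)}{3 + y}$ ($E{\left(y,x \right)} = - 7 \frac{-4 + x}{y + 3} = - 7 \frac{-4 + x}{3 + y} = - \frac{7 \left(-4 + x\right)}{3 + y}$)
$116 \left(- \frac{378}{E{\left(-4,-16 \right)}} - 383\right) = 116 \left(- \frac{378}{7 \frac{1}{3 - 4} \left(4 - -16\right)} - 383\right) = 116 \left(- \frac{378}{7 \frac{1}{-1} \left(4 + 16\right)} - 383\right) = 116 \left(- \frac{378}{7 \left(-1\right) 20} - 383\right) = 116 \left(- \frac{378}{-140} - 383\right) = 116 \left(\left(-378\right) \left(- \frac{1}{140}\right) - 383\right) = 116 \left(\frac{27}{10} - 383\right) = 116 \left(- \frac{3803}{10}\right) = - \frac{220574}{5}$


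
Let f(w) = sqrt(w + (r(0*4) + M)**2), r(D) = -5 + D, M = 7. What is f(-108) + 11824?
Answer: 11824 + 2*I*sqrt(26) ≈ 11824.0 + 10.198*I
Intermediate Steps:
f(w) = sqrt(4 + w) (f(w) = sqrt(w + ((-5 + 0*4) + 7)**2) = sqrt(w + ((-5 + 0) + 7)**2) = sqrt(w + (-5 + 7)**2) = sqrt(w + 2**2) = sqrt(w + 4) = sqrt(4 + w))
f(-108) + 11824 = sqrt(4 - 108) + 11824 = sqrt(-104) + 11824 = 2*I*sqrt(26) + 11824 = 11824 + 2*I*sqrt(26)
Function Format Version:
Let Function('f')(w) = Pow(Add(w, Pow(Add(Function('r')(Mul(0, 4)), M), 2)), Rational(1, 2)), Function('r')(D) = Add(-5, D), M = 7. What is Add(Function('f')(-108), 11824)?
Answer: Add(11824, Mul(2, I, Pow(26, Rational(1, 2)))) ≈ Add(11824., Mul(10.198, I))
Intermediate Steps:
Function('f')(w) = Pow(Add(4, w), Rational(1, 2)) (Function('f')(w) = Pow(Add(w, Pow(Add(Add(-5, Mul(0, 4)), 7), 2)), Rational(1, 2)) = Pow(Add(w, Pow(Add(Add(-5, 0), 7), 2)), Rational(1, 2)) = Pow(Add(w, Pow(Add(-5, 7), 2)), Rational(1, 2)) = Pow(Add(w, Pow(2, 2)), Rational(1, 2)) = Pow(Add(w, 4), Rational(1, 2)) = Pow(Add(4, w), Rational(1, 2)))
Add(Function('f')(-108), 11824) = Add(Pow(Add(4, -108), Rational(1, 2)), 11824) = Add(Pow(-104, Rational(1, 2)), 11824) = Add(Mul(2, I, Pow(26, Rational(1, 2))), 11824) = Add(11824, Mul(2, I, Pow(26, Rational(1, 2))))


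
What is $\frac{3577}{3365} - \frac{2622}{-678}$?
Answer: $\frac{1874706}{380245} \approx 4.9303$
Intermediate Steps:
$\frac{3577}{3365} - \frac{2622}{-678} = 3577 \cdot \frac{1}{3365} - - \frac{437}{113} = \frac{3577}{3365} + \frac{437}{113} = \frac{1874706}{380245}$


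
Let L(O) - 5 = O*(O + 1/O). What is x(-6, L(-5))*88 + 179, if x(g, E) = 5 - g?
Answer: 1147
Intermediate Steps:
L(O) = 5 + O*(O + 1/O)
x(-6, L(-5))*88 + 179 = (5 - 1*(-6))*88 + 179 = (5 + 6)*88 + 179 = 11*88 + 179 = 968 + 179 = 1147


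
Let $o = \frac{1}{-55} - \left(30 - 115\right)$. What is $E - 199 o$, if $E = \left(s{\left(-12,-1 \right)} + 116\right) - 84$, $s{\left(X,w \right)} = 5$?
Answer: $- \frac{928091}{55} \approx -16874.0$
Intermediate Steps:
$o = \frac{4674}{55}$ ($o = - \frac{1}{55} - -85 = - \frac{1}{55} + 85 = \frac{4674}{55} \approx 84.982$)
$E = 37$ ($E = \left(5 + 116\right) - 84 = 121 - 84 = 37$)
$E - 199 o = 37 - \frac{930126}{55} = - \frac{928091}{55}$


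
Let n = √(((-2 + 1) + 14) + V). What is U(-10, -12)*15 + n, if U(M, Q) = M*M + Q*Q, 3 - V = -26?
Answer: 3660 + √42 ≈ 3666.5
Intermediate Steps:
V = 29 (V = 3 - 1*(-26) = 3 + 26 = 29)
U(M, Q) = M² + Q²
n = √42 (n = √(((-2 + 1) + 14) + 29) = √((-1 + 14) + 29) = √(13 + 29) = √42 ≈ 6.4807)
U(-10, -12)*15 + n = ((-10)² + (-12)²)*15 + √42 = (100 + 144)*15 + √42 = 244*15 + √42 = 3660 + √42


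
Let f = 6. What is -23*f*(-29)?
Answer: 4002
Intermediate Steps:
-23*f*(-29) = -23*6*(-29) = -138*(-29) = 4002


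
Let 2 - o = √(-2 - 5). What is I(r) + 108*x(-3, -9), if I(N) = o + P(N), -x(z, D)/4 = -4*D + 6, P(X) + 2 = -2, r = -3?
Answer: -18146 - I*√7 ≈ -18146.0 - 2.6458*I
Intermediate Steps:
P(X) = -4 (P(X) = -2 - 2 = -4)
x(z, D) = -24 + 16*D (x(z, D) = -4*(-4*D + 6) = -4*(6 - 4*D) = -24 + 16*D)
o = 2 - I*√7 (o = 2 - √(-2 - 5) = 2 - √(-7) = 2 - I*√7 ≈ 2.0 - 2.6458*I)
I(N) = -2 - I*√7 (I(N) = (2 - I*√7) - 4 = -2 - I*√7)
I(r) + 108*x(-3, -9) = (-2 - I*√7) + 108*(-24 + 16*(-9)) = (-2 - I*√7) + 108*(-24 - 144) = (-2 - I*√7) + 108*(-168) = (-2 - I*√7) - 18144 = -18146 - I*√7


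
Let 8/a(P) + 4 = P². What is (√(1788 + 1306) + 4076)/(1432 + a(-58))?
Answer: 1711920/601441 + 420*√3094/601441 ≈ 2.8852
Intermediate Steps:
a(P) = 8/(-4 + P²)
(√(1788 + 1306) + 4076)/(1432 + a(-58)) = (√(1788 + 1306) + 4076)/(1432 + 8/(-4 + (-58)²)) = (√3094 + 4076)/(1432 + 8/(-4 + 3364)) = (4076 + √3094)/(1432 + 8/3360) = (4076 + √3094)/(1432 + 8*(1/3360)) = (4076 + √3094)/(1432 + 1/420) = (4076 + √3094)/(601441/420) = (4076 + √3094)*(420/601441) = 1711920/601441 + 420*√3094/601441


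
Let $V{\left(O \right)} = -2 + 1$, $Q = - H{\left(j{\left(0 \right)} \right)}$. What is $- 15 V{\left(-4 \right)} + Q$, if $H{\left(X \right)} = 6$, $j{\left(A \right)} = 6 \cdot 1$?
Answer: $9$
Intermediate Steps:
$j{\left(A \right)} = 6$
$Q = -6$ ($Q = \left(-1\right) 6 = -6$)
$V{\left(O \right)} = -1$
$- 15 V{\left(-4 \right)} + Q = \left(-15\right) \left(-1\right) - 6 = 15 - 6 = 9$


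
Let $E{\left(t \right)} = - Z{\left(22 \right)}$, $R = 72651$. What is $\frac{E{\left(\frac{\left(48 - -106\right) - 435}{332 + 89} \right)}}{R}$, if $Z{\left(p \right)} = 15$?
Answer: $- \frac{5}{24217} \approx -0.00020647$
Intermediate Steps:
$E{\left(t \right)} = -15$ ($E{\left(t \right)} = \left(-1\right) 15 = -15$)
$\frac{E{\left(\frac{\left(48 - -106\right) - 435}{332 + 89} \right)}}{R} = - \frac{15}{72651} = \left(-15\right) \frac{1}{72651} = - \frac{5}{24217}$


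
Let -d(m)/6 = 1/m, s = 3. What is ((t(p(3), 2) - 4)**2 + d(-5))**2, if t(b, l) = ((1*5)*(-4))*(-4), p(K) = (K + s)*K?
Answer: 834400996/25 ≈ 3.3376e+7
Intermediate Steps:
p(K) = K*(3 + K) (p(K) = (K + 3)*K = (3 + K)*K = K*(3 + K))
d(m) = -6/m
t(b, l) = 80 (t(b, l) = (5*(-4))*(-4) = -20*(-4) = 80)
((t(p(3), 2) - 4)**2 + d(-5))**2 = ((80 - 4)**2 - 6/(-5))**2 = (76**2 - 6*(-1/5))**2 = (5776 + 6/5)**2 = (28886/5)**2 = 834400996/25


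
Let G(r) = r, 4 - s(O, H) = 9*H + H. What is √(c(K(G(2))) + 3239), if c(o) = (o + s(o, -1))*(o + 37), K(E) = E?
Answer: √3863 ≈ 62.153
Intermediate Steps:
s(O, H) = 4 - 10*H (s(O, H) = 4 - (9*H + H) = 4 - 10*H)
c(o) = (14 + o)*(37 + o) (c(o) = (o + (4 - 10*(-1)))*(o + 37) = (o + (4 + 10))*(37 + o) = (o + 14)*(37 + o) = (14 + o)*(37 + o))
√(c(K(G(2))) + 3239) = √((518 + 2² + 51*2) + 3239) = √((518 + 4 + 102) + 3239) = √(624 + 3239) = √3863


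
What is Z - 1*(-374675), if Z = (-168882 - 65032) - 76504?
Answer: 64257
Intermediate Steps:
Z = -310418 (Z = -233914 - 76504 = -310418)
Z - 1*(-374675) = -310418 - 1*(-374675) = -310418 + 374675 = 64257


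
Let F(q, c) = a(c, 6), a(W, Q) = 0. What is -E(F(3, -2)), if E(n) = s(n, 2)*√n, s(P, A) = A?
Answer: 0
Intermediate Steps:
F(q, c) = 0
E(n) = 2*√n
-E(F(3, -2)) = -2*√0 = -2*0 = -1*0 = 0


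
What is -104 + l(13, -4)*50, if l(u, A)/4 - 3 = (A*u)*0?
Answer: 496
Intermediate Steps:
l(u, A) = 12 (l(u, A) = 12 + 4*((A*u)*0) = 12 + 4*0 = 12 + 0 = 12)
-104 + l(13, -4)*50 = -104 + 12*50 = -104 + 600 = 496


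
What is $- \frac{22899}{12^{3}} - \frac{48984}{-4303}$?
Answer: $- \frac{356155}{190656} \approx -1.868$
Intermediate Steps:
$- \frac{22899}{12^{3}} - \frac{48984}{-4303} = - \frac{22899}{1728} - - \frac{3768}{331} = \left(-22899\right) \frac{1}{1728} + \frac{3768}{331} = - \frac{7633}{576} + \frac{3768}{331} = - \frac{356155}{190656}$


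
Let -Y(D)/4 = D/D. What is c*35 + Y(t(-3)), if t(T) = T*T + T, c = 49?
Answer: 1711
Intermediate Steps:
t(T) = T + T**2 (t(T) = T**2 + T = T + T**2)
Y(D) = -4 (Y(D) = -4*D/D = -4*1 = -4)
c*35 + Y(t(-3)) = 49*35 - 4 = 1715 - 4 = 1711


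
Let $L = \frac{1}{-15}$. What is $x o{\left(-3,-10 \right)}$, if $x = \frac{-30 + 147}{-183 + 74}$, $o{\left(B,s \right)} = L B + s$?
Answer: $\frac{5733}{545} \approx 10.519$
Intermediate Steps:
$L = - \frac{1}{15} \approx -0.066667$
$o{\left(B,s \right)} = s - \frac{B}{15}$ ($o{\left(B,s \right)} = - \frac{B}{15} + s = s - \frac{B}{15}$)
$x = - \frac{117}{109}$ ($x = \frac{117}{-109} = 117 \left(- \frac{1}{109}\right) = - \frac{117}{109} \approx -1.0734$)
$x o{\left(-3,-10 \right)} = - \frac{117 \left(-10 - - \frac{1}{5}\right)}{109} = - \frac{117 \left(-10 + \frac{1}{5}\right)}{109} = \left(- \frac{117}{109}\right) \left(- \frac{49}{5}\right) = \frac{5733}{545}$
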